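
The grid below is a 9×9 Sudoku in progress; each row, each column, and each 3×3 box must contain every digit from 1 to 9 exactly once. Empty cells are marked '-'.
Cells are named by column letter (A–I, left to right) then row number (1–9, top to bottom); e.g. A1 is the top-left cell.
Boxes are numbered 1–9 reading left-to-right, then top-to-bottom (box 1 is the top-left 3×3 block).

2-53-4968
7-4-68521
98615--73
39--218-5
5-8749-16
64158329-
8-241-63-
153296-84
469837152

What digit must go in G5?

3

Row 5 already contains {1, 4, 5, 6, 7, 8, 9}.
Column G already contains {1, 2, 5, 6, 8, 9}.
Its 3×3 block (box 6) already contains {1, 2, 5, 6, 8, 9}.
The only value from 1–9 not eliminated is 3, so G5 = 3.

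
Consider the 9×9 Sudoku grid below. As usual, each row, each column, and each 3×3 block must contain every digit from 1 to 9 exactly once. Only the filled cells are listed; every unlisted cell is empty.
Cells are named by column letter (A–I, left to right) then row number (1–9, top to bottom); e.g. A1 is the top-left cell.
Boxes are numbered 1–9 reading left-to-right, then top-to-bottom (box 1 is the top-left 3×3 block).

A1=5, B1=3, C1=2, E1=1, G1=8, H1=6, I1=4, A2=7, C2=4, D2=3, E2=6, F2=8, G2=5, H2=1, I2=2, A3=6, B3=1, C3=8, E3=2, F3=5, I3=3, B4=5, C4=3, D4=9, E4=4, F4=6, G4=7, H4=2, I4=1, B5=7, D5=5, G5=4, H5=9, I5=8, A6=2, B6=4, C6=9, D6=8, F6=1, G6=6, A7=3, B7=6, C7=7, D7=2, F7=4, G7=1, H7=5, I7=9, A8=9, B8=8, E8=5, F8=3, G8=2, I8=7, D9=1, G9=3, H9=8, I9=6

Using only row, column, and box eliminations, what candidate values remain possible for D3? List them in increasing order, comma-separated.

Row 3 already contains {1, 2, 3, 5, 6, 8}.
Column D already contains {1, 2, 3, 5, 8, 9}.
Its 3×3 block (box 2) already contains {1, 2, 3, 5, 6, 8}.
Removing those from 1–9 leaves {4, 7} as the candidates for D3.

4,7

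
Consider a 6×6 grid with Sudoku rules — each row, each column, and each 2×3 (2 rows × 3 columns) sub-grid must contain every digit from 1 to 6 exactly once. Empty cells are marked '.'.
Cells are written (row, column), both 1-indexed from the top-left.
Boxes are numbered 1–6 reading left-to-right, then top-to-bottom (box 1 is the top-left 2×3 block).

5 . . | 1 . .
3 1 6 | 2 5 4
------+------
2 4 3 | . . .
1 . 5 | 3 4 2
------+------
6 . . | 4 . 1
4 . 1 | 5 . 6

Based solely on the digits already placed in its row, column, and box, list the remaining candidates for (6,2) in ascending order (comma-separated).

2,3

Row 6 already contains {1, 4, 5, 6}.
Column 2 already contains {1, 4}.
Its 2×3 block (box 5) already contains {1, 4, 6}.
Removing those from 1–6 leaves {2, 3} as the candidates for (6,2).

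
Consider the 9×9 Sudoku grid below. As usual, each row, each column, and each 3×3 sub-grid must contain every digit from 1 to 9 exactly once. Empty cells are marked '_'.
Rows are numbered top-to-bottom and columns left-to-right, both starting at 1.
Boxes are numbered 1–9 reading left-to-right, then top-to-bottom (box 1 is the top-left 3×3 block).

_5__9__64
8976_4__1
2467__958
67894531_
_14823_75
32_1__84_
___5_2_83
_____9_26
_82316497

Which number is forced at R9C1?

Row 9 already contains {1, 2, 3, 4, 6, 7, 8, 9}.
Column 1 already contains {2, 3, 6, 8}.
Its 3×3 block (box 7) already contains {2, 8}.
The only value from 1–9 not eliminated is 5, so R9C1 = 5.

5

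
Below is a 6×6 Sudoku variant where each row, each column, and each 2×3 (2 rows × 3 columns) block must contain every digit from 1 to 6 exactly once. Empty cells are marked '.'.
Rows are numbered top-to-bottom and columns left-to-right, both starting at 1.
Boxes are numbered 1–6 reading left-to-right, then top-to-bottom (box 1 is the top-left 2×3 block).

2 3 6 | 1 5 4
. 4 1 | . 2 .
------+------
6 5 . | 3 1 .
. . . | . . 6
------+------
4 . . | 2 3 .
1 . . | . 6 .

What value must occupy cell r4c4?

5

Cell r4c4 itself could take any of {4, 5} by direct elimination.
Consider where 5 can go in box 4.
r3c6 is out (row 3 already has a 5).
r4c5 is out (column 5 already has a 5).
So the only cell in box 4 that can hold 5 is r4c4.
Therefore r4c4 = 5.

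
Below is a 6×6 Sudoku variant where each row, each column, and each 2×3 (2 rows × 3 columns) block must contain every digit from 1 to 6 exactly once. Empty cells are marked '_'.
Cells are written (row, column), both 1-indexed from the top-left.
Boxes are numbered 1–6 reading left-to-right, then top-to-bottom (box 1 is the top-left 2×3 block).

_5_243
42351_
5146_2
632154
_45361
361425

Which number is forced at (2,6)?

Row 2 already contains {1, 2, 3, 4, 5}.
Column 6 already contains {1, 2, 3, 4, 5}.
Its 2×3 block (box 2) already contains {1, 2, 3, 4, 5}.
The only value from 1–6 not eliminated is 6, so (2,6) = 6.

6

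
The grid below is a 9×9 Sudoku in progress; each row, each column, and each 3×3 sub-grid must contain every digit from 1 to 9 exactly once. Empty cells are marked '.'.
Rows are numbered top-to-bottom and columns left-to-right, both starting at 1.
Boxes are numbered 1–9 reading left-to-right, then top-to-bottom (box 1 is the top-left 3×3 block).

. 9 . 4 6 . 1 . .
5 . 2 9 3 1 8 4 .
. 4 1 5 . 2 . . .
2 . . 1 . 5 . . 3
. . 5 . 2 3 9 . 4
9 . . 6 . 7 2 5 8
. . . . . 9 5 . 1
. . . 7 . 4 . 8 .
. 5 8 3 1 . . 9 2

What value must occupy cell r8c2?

2

Cell r8c2 itself could take any of {1, 2, 3, 6} by direct elimination.
Consider where 2 can go in row 8.
r8c1 is out (column 1 already has a 2).
r8c3 is out (column 3 already has a 2).
r8c5 is out (column 5 already has a 2).
r8c7 is out (column 7 already has a 2).
r8c9 is out (column 9 already has a 2).
So the only cell in row 8 that can hold 2 is r8c2.
Therefore r8c2 = 2.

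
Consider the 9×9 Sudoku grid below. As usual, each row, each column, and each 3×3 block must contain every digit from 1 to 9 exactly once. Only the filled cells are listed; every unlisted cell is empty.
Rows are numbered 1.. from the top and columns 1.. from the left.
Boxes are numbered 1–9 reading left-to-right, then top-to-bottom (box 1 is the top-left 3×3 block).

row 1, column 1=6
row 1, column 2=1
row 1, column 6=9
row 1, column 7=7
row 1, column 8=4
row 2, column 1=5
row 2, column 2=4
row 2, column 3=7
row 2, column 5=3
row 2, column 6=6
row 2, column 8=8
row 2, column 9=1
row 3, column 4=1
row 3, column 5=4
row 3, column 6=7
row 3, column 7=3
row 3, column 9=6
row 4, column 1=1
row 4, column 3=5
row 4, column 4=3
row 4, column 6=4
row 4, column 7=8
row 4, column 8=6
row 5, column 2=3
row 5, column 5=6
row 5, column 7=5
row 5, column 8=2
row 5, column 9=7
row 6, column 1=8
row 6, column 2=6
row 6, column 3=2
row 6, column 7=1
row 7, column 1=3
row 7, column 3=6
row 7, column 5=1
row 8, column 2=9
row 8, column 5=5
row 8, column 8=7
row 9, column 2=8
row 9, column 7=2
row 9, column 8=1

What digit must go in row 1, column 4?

Cell row 1, column 4 itself could take any of {2, 5, 8} by direct elimination.
Consider where 5 can go in box 2.
row 1, column 5 is out (column 5 already has a 5).
row 2, column 4 is out (row 2 already has a 5).
So the only cell in box 2 that can hold 5 is row 1, column 4.
Therefore row 1, column 4 = 5.

5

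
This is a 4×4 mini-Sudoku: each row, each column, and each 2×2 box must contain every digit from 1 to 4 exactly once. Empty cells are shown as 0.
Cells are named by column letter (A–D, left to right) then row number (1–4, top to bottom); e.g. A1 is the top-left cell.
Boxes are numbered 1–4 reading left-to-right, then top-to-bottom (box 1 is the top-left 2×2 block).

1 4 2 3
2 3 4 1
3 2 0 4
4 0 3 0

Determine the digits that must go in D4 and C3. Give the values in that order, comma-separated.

2,1

For D4:
  Row 4 already contains {3, 4}.
  Column D already contains {1, 3, 4}.
  Its 2×2 block (box 4) already contains {3, 4}.
  The only value from 1–4 not eliminated is 2, so D4 = 2.
For C3:
  Row 3 already contains {2, 3, 4}.
  Column C already contains {2, 3, 4}.
  Its 2×2 block (box 4) already contains {3, 4}.
  The only value from 1–4 not eliminated is 1, so C3 = 1.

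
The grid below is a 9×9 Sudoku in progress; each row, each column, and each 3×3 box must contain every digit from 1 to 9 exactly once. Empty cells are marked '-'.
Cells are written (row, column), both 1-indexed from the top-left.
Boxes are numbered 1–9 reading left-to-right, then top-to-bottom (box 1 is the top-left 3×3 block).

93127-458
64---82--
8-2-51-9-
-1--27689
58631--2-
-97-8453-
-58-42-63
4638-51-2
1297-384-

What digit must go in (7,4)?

1

Cell (7,4) itself could take any of {1, 9} by direct elimination.
Consider where 1 can go in row 7.
(7,1) is out (column 1 already has a 1).
(7,7) is out (column 7 already has a 1).
So the only cell in row 7 that can hold 1 is (7,4).
Therefore (7,4) = 1.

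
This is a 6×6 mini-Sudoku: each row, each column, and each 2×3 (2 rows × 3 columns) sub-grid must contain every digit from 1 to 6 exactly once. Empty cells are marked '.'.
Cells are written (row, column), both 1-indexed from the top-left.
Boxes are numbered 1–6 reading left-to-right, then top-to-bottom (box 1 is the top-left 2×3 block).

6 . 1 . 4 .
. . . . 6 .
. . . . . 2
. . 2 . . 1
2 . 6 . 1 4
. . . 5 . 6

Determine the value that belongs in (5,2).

Cell (5,2) itself could take any of {3, 5} by direct elimination.
Consider where 5 can go in row 5.
(5,4) is out (column 4 already has a 5).
So the only cell in row 5 that can hold 5 is (5,2).
Therefore (5,2) = 5.

5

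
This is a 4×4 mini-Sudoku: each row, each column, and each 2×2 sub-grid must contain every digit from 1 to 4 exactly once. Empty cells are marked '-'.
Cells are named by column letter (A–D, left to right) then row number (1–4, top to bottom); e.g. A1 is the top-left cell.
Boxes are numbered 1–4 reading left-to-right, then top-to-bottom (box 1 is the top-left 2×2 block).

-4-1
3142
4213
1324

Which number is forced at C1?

3

Row 1 already contains {1, 4}.
Column C already contains {1, 2, 4}.
Its 2×2 block (box 2) already contains {1, 2, 4}.
The only value from 1–4 not eliminated is 3, so C1 = 3.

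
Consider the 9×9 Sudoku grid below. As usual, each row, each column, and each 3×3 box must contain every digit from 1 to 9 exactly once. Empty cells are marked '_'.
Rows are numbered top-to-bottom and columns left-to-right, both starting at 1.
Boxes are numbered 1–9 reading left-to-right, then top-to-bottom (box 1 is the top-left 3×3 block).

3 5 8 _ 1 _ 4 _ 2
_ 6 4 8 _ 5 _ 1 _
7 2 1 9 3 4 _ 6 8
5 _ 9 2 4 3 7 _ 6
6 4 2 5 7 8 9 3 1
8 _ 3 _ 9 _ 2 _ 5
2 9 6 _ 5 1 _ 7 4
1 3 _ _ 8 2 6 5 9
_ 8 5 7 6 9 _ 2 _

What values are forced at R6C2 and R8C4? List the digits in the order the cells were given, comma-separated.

For R6C2:
  Consider where 7 can go in column 2.
  R4C2 is out (row 4 already has a 7).
  So the only cell in column 2 that can hold 7 is R6C2.
  So R6C2 = 7.
For R8C4:
  Row 8 already contains {1, 2, 3, 5, 6, 8, 9}.
  Column 4 already contains {2, 5, 7, 8, 9}.
  Its 3×3 block (box 8) already contains {1, 2, 5, 6, 7, 8, 9}.
  The only value from 1–9 not eliminated is 4, so R8C4 = 4.

7,4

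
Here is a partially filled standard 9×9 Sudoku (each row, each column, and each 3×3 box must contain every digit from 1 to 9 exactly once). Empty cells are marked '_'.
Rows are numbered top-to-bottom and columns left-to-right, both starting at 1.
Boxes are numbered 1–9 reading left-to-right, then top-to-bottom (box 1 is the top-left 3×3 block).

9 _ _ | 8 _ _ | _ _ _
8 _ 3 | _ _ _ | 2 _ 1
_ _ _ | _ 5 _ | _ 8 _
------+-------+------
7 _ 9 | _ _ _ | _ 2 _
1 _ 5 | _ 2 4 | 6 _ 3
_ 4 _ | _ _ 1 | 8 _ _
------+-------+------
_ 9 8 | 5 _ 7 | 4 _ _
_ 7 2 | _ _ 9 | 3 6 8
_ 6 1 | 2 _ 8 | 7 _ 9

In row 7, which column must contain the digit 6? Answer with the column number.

5

Consider where 6 can go in row 7.
r7c1 is out (box 7 already has a 6).
r7c8 is out (column 8 already has a 6).
r7c9 is out (box 9 already has a 6).
So the only cell in row 7 that can hold 6 is r7c5.
That is column 5.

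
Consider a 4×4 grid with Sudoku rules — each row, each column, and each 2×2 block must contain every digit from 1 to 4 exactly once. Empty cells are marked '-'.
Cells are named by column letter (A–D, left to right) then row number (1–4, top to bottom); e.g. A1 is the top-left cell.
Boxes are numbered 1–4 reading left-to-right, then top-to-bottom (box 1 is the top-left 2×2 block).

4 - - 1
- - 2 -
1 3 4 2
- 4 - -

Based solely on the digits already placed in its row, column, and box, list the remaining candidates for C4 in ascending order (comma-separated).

Row 4 already contains {4}.
Column C already contains {2, 4}.
Its 2×2 block (box 4) already contains {2, 4}.
Removing those from 1–4 leaves {1, 3} as the candidates for C4.

1,3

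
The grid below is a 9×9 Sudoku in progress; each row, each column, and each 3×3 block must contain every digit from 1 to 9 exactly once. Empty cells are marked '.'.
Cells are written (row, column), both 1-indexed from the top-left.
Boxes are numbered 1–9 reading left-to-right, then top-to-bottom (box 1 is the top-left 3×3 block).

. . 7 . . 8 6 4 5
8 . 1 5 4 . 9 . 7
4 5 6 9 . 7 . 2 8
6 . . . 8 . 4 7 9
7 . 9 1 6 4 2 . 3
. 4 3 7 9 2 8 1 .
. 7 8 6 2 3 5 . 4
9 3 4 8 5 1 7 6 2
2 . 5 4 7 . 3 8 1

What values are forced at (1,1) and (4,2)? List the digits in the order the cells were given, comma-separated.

For (1,1):
  Row 1 already contains {4, 5, 6, 7, 8}.
  Column 1 already contains {2, 4, 6, 7, 8, 9}.
  Its 3×3 block (box 1) already contains {1, 4, 5, 6, 7, 8}.
  The only value from 1–9 not eliminated is 3, so (1,1) = 3.
For (4,2):
  Consider where 1 can go in row 4.
  (4,3) is out (column 3 already has a 1).
  (4,4) is out (column 4 already has a 1).
  (4,6) is out (column 6 already has a 1).
  So the only cell in row 4 that can hold 1 is (4,2).
  So (4,2) = 1.

3,1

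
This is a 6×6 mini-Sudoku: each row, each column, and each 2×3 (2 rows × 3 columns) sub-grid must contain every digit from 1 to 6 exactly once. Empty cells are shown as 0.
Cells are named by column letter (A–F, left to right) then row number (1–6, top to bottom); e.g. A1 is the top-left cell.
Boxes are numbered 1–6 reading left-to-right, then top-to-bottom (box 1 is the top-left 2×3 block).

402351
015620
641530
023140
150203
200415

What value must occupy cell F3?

Row 3 already contains {1, 3, 4, 5, 6}.
Column F already contains {1, 3, 5}.
Its 2×3 block (box 4) already contains {1, 3, 4, 5}.
The only value from 1–6 not eliminated is 2, so F3 = 2.

2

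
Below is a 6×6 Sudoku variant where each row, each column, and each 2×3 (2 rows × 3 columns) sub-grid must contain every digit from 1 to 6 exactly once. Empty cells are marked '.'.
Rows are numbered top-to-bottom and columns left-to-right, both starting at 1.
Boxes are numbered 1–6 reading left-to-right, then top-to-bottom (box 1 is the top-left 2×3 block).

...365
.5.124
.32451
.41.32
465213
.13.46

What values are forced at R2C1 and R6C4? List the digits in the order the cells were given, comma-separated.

3,5

For R2C1:
  Consider where 3 can go in box 1.
  R1C1 is out (row 1 already has a 3).
  R1C2 is out (row 1 already has a 3).
  R1C3 is out (row 1 already has a 3).
  R2C3 is out (column 3 already has a 3).
  So the only cell in box 1 that can hold 3 is R2C1.
  So R2C1 = 3.
For R6C4:
  Row 6 already contains {1, 3, 4, 6}.
  Column 4 already contains {1, 2, 3, 4}.
  Its 2×3 block (box 6) already contains {1, 2, 3, 4, 6}.
  The only value from 1–6 not eliminated is 5, so R6C4 = 5.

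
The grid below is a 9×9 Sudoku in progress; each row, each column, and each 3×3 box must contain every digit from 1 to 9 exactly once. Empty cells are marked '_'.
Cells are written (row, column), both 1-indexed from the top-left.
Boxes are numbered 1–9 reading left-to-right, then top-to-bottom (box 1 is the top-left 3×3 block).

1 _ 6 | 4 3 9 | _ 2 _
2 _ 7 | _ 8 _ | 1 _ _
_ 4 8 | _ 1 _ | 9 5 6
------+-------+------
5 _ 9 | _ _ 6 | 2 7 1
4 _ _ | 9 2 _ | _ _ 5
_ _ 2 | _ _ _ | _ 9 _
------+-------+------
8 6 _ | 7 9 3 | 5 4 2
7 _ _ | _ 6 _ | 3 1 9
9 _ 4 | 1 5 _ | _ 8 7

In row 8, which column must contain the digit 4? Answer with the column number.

6

Consider where 4 can go in row 8.
(8,2) is out (column 2 already has a 4).
(8,3) is out (column 3 already has a 4).
(8,4) is out (column 4 already has a 4).
So the only cell in row 8 that can hold 4 is (8,6).
That is column 6.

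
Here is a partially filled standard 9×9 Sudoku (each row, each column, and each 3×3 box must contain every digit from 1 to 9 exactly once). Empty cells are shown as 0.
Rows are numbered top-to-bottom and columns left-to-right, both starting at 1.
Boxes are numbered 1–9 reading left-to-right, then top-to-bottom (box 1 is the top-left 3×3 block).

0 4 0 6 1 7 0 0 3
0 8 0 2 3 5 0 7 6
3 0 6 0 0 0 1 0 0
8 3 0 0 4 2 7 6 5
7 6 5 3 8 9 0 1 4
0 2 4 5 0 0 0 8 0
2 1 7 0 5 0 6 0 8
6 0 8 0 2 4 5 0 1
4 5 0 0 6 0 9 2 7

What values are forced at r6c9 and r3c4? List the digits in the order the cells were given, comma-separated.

For r6c9:
  Row 6 already contains {2, 4, 5, 8}.
  Column 9 already contains {1, 3, 4, 5, 6, 7, 8}.
  Its 3×3 block (box 6) already contains {1, 4, 5, 6, 7, 8}.
  The only value from 1–9 not eliminated is 9, so r6c9 = 9.
For r3c4:
  Consider where 4 can go in column 4.
  r4c4 is out (row 4 already has a 4).
  r7c4 is out (box 8 already has a 4).
  r8c4 is out (row 8 already has a 4).
  r9c4 is out (row 9 already has a 4).
  So the only cell in column 4 that can hold 4 is r3c4.
  So r3c4 = 4.

9,4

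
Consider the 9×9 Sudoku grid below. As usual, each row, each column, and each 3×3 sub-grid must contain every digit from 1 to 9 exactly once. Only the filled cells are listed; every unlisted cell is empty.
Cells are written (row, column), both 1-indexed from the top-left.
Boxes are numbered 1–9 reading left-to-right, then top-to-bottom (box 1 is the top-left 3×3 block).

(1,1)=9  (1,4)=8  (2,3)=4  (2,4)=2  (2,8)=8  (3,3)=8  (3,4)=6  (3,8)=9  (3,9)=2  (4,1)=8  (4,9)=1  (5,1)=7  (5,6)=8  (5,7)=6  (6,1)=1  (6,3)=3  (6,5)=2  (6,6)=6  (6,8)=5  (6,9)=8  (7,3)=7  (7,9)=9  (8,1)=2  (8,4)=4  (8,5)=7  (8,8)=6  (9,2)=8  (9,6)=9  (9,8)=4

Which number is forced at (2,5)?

Cell (2,5) itself could take any of {1, 3, 5, 9} by direct elimination.
Consider where 9 can go in row 2.
(2,1) is out (column 1 already has a 9).
(2,2) is out (box 1 already has a 9).
(2,6) is out (column 6 already has a 9).
(2,7) is out (box 3 already has a 9).
(2,9) is out (column 9 already has a 9).
So the only cell in row 2 that can hold 9 is (2,5).
Therefore (2,5) = 9.

9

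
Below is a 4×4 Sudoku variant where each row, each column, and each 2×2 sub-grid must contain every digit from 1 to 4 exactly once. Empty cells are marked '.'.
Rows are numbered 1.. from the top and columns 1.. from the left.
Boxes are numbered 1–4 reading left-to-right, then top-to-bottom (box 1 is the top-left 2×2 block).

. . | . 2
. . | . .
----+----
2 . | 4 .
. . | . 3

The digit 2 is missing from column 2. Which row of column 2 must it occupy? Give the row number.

2

Consider where 2 can go in column 2.
row 1, column 2 is out (row 1 already has a 2).
row 3, column 2 is out (row 3 already has a 2).
row 4, column 2 is out (box 3 already has a 2).
So the only cell in column 2 that can hold 2 is row 2, column 2.
That is row 2.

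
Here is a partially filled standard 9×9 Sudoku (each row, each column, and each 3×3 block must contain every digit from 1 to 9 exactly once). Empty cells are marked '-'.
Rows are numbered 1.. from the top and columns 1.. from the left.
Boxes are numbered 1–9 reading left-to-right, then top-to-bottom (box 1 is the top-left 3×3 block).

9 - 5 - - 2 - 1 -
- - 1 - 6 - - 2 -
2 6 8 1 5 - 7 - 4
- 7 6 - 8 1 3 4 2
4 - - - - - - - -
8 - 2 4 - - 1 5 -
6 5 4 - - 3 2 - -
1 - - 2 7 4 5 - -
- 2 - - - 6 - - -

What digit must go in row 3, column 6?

Row 3 already contains {1, 2, 4, 5, 6, 7, 8}.
Column 6 already contains {1, 2, 3, 4, 6}.
Its 3×3 block (box 2) already contains {1, 2, 5, 6}.
The only value from 1–9 not eliminated is 9, so row 3, column 6 = 9.

9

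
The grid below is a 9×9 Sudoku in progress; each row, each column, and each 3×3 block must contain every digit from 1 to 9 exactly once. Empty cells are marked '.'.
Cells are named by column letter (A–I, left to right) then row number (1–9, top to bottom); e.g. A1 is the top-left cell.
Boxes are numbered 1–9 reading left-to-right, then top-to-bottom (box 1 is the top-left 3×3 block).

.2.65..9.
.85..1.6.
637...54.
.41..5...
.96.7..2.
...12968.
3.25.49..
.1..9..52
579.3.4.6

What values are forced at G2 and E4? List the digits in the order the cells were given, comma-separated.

For G2:
  Consider where 2 can go in box 3.
  G1 is out (row 1 already has a 2).
  I1 is out (row 1 already has a 2).
  I2 is out (column I already has a 2).
  I3 is out (column I already has a 2).
  So the only cell in box 3 that can hold 2 is G2.
  So G2 = 2.
For E4:
  Consider where 6 can go in row 4.
  A4 is out (column A already has a 6).
  D4 is out (column D already has a 6).
  G4 is out (column G already has a 6).
  H4 is out (column H already has a 6).
  I4 is out (column I already has a 6).
  So the only cell in row 4 that can hold 6 is E4.
  So E4 = 6.

2,6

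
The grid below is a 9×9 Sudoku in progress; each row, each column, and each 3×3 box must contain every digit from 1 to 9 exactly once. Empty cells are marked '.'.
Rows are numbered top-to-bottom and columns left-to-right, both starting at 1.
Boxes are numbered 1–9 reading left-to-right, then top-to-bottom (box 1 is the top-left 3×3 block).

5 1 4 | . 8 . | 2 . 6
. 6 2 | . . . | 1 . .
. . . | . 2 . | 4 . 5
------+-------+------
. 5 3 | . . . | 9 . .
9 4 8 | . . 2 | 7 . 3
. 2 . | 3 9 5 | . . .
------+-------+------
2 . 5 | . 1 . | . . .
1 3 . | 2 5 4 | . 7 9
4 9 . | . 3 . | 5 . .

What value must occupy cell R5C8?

5

Cell R5C8 itself could take any of {1, 5, 6} by direct elimination.
Consider where 5 can go in box 6.
R4C8 is out (row 4 already has a 5).
R4C9 is out (row 4 already has a 5).
R6C7 is out (row 6 already has a 5).
R6C8 is out (row 6 already has a 5).
R6C9 is out (row 6 already has a 5).
So the only cell in box 6 that can hold 5 is R5C8.
Therefore R5C8 = 5.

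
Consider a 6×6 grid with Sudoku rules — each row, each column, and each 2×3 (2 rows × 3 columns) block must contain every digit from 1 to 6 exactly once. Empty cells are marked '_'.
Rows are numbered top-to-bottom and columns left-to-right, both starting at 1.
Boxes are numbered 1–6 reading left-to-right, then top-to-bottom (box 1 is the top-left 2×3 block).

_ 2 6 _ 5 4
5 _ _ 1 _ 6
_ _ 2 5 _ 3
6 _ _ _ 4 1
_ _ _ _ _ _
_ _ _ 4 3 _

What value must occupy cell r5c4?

Cell r5c4 itself could take any of {2, 6} by direct elimination.
Consider where 6 can go in column 4.
r1c4 is out (row 1 already has a 6).
r4c4 is out (row 4 already has a 6).
So the only cell in column 4 that can hold 6 is r5c4.
Therefore r5c4 = 6.

6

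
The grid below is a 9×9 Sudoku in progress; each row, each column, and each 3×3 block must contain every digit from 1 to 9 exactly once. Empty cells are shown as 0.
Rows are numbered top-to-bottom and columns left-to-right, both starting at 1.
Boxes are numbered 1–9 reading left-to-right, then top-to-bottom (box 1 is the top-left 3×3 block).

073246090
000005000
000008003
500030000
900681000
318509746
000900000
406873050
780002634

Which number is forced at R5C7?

3

Cell R5C7 itself could take any of {2, 3, 5} by direct elimination.
Consider where 3 can go in row 5.
R5C2 is out (box 4 already has a 3).
R5C3 is out (column 3 already has a 3).
R5C8 is out (column 8 already has a 3).
R5C9 is out (column 9 already has a 3).
So the only cell in row 5 that can hold 3 is R5C7.
Therefore R5C7 = 3.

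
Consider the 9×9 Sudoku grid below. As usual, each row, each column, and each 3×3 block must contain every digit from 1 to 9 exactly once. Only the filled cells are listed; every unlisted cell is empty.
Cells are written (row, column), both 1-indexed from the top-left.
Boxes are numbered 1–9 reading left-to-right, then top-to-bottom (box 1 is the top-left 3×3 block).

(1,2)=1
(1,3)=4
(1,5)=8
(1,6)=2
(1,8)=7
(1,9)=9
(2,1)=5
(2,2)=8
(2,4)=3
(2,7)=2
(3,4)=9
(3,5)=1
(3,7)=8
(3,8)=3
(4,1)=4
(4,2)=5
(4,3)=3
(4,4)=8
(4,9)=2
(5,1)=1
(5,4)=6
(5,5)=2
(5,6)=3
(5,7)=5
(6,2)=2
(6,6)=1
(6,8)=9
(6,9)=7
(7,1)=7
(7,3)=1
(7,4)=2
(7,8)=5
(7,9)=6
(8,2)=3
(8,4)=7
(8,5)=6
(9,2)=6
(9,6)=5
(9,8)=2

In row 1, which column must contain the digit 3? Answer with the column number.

1

Consider where 3 can go in row 1.
(1,4) is out (column 4 already has a 3).
(1,7) is out (box 3 already has a 3).
So the only cell in row 1 that can hold 3 is (1,1).
That is column 1.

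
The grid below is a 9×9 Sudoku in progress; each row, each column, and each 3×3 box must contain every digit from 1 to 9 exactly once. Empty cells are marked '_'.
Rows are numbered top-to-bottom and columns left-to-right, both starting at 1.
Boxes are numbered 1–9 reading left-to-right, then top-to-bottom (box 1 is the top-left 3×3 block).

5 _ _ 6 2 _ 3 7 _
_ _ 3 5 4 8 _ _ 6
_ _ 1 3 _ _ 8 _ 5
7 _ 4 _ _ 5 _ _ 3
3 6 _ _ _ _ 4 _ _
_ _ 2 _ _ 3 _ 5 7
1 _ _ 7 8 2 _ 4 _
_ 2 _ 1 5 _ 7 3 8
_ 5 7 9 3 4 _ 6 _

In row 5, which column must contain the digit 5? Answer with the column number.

Consider where 5 can go in row 5.
R5C4 is out (column 4 already has a 5).
R5C5 is out (column 5 already has a 5).
R5C6 is out (column 6 already has a 5).
R5C8 is out (column 8 already has a 5).
R5C9 is out (column 9 already has a 5).
So the only cell in row 5 that can hold 5 is R5C3.
That is column 3.

3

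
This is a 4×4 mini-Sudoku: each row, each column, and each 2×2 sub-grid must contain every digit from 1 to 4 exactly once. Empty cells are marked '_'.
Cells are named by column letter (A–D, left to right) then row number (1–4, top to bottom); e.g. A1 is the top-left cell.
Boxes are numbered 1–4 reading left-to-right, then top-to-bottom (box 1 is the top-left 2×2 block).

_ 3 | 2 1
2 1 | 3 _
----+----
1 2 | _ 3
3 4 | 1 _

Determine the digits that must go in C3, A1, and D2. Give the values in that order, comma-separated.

4,4,4

For C3:
  Row 3 already contains {1, 2, 3}.
  Column C already contains {1, 2, 3}.
  Its 2×2 block (box 4) already contains {1, 3}.
  The only value from 1–4 not eliminated is 4, so C3 = 4.
For A1:
  Row 1 already contains {1, 2, 3}.
  Column A already contains {1, 2, 3}.
  Its 2×2 block (box 1) already contains {1, 2, 3}.
  The only value from 1–4 not eliminated is 4, so A1 = 4.
For D2:
  Row 2 already contains {1, 2, 3}.
  Column D already contains {1, 3}.
  Its 2×2 block (box 2) already contains {1, 2, 3}.
  The only value from 1–4 not eliminated is 4, so D2 = 4.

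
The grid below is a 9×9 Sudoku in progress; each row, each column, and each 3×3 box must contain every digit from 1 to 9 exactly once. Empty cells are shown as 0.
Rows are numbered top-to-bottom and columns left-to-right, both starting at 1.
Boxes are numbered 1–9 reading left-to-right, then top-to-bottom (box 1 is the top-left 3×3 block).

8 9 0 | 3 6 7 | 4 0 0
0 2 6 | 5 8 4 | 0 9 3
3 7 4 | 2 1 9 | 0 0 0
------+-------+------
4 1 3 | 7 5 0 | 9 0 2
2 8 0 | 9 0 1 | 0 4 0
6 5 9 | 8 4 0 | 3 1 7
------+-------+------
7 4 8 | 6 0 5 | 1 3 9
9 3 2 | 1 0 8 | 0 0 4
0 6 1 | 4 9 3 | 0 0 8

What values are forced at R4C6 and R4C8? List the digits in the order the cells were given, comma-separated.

For R4C6:
  Row 4 already contains {1, 2, 3, 4, 5, 7, 9}.
  Column 6 already contains {1, 3, 4, 5, 7, 8, 9}.
  Its 3×3 block (box 5) already contains {1, 4, 5, 7, 8, 9}.
  The only value from 1–9 not eliminated is 6, so R4C6 = 6.
For R4C8:
  Consider where 8 can go in box 6.
  R5C7 is out (row 5 already has a 8).
  R5C9 is out (row 5 already has a 8).
  So the only cell in box 6 that can hold 8 is R4C8.
  So R4C8 = 8.

6,8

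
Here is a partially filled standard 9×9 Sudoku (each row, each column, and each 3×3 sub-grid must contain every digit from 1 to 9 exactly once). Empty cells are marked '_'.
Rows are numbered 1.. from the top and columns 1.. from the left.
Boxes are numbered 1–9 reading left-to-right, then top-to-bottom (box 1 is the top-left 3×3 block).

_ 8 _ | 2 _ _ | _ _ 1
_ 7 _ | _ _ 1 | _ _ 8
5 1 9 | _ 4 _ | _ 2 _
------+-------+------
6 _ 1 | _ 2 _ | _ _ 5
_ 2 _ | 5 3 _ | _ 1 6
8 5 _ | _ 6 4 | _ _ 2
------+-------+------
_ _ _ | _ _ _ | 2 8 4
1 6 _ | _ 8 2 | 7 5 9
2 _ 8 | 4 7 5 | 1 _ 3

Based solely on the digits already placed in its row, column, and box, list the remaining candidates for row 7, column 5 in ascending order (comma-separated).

Row 7 already contains {2, 4, 8}.
Column 5 already contains {2, 3, 4, 6, 7, 8}.
Its 3×3 block (box 8) already contains {2, 4, 5, 7, 8}.
Removing those from 1–9 leaves {1, 9} as the candidates for row 7, column 5.

1,9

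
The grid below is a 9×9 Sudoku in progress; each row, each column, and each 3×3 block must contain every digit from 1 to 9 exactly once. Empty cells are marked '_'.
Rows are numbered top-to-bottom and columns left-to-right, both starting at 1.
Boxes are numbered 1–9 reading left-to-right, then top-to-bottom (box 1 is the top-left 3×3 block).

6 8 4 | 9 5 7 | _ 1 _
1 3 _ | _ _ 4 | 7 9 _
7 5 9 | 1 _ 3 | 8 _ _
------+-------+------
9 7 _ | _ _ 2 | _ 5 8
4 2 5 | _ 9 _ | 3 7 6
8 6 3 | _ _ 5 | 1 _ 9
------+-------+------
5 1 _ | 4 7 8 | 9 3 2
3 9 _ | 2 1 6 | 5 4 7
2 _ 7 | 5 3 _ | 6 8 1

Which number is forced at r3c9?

4

Row 3 already contains {1, 3, 5, 7, 8, 9}.
Column 9 already contains {1, 2, 6, 7, 8, 9}.
Its 3×3 block (box 3) already contains {1, 7, 8, 9}.
The only value from 1–9 not eliminated is 4, so r3c9 = 4.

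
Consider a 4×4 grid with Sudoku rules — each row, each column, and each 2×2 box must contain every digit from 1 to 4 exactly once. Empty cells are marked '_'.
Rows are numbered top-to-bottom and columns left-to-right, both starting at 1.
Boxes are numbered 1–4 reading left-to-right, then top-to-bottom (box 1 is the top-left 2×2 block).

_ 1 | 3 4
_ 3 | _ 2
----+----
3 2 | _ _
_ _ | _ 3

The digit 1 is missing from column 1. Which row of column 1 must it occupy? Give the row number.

4

Consider where 1 can go in column 1.
R1C1 is out (row 1 already has a 1).
R2C1 is out (box 1 already has a 1).
So the only cell in column 1 that can hold 1 is R4C1.
That is row 4.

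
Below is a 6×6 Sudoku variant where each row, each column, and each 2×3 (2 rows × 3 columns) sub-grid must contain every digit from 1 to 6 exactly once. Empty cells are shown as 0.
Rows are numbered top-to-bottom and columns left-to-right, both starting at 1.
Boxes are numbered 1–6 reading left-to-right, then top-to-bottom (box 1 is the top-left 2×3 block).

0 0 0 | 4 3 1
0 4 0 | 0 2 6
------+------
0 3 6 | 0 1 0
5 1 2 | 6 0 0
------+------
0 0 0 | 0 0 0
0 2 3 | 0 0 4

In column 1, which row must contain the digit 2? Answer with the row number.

1

Consider where 2 can go in column 1.
r2c1 is out (row 2 already has a 2).
r3c1 is out (box 3 already has a 2).
r5c1 is out (box 5 already has a 2).
r6c1 is out (row 6 already has a 2).
So the only cell in column 1 that can hold 2 is r1c1.
That is row 1.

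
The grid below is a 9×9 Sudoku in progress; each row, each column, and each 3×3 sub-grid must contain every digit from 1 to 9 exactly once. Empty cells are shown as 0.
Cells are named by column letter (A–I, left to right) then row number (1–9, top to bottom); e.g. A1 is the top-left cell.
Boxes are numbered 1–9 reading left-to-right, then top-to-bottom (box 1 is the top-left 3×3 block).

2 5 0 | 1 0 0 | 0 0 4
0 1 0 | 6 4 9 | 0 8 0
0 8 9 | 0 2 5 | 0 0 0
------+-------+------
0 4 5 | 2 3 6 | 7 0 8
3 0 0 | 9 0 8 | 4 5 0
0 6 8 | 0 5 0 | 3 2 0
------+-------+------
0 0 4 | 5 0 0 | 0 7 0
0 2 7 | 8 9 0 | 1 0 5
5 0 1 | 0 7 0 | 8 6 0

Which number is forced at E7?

6

Cell E7 itself could take any of {1, 6} by direct elimination.
Consider where 6 can go in box 8.
F7 is out (column F already has a 6).
F8 is out (column F already has a 6).
D9 is out (row 9 already has a 6).
F9 is out (row 9 already has a 6).
So the only cell in box 8 that can hold 6 is E7.
Therefore E7 = 6.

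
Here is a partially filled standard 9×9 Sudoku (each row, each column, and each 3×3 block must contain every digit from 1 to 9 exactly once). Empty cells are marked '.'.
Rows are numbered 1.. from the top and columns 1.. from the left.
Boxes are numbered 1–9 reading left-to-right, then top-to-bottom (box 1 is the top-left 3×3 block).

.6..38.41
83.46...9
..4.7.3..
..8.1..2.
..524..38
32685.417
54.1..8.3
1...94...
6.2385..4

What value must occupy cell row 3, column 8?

8

Cell row 3, column 8 itself could take any of {5, 6, 8} by direct elimination.
Consider where 8 can go in box 3.
row 1, column 7 is out (row 1 already has a 8).
row 2, column 7 is out (row 2 already has a 8).
row 2, column 8 is out (row 2 already has a 8).
row 3, column 9 is out (column 9 already has a 8).
So the only cell in box 3 that can hold 8 is row 3, column 8.
Therefore row 3, column 8 = 8.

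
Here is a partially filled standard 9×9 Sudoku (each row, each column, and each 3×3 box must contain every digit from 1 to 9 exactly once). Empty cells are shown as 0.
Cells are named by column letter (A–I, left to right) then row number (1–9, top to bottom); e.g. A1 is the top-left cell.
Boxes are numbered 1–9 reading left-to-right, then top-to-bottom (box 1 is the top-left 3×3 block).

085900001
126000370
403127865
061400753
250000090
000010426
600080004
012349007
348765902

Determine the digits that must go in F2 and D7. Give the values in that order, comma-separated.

For F2:
  Consider where 4 can go in row 2.
  D2 is out (column D already has a 4).
  E2 is out (column E already has a 4).
  I2 is out (column I already has a 4).
  So the only cell in row 2 that can hold 4 is F2.
  So F2 = 4.
For D7:
  Row 7 already contains {4, 6, 8}.
  Column D already contains {1, 3, 4, 7, 9}.
  Its 3×3 block (box 8) already contains {3, 4, 5, 6, 7, 8, 9}.
  The only value from 1–9 not eliminated is 2, so D7 = 2.

4,2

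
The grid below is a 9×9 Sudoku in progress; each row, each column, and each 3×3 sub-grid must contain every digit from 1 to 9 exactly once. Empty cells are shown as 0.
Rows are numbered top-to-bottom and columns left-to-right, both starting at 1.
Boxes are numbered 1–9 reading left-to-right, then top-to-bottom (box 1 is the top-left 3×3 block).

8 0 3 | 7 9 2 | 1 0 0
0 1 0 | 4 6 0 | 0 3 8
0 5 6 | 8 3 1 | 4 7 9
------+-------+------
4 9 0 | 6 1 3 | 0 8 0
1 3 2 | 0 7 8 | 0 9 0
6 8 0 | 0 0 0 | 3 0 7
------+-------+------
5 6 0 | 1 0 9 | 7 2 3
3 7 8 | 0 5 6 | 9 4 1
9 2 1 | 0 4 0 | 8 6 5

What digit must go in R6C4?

9

Cell R6C4 itself could take any of {2, 5, 9} by direct elimination.
Consider where 9 can go in row 6.
R6C3 is out (box 4 already has a 9).
R6C5 is out (column 5 already has a 9).
R6C6 is out (column 6 already has a 9).
R6C8 is out (column 8 already has a 9).
So the only cell in row 6 that can hold 9 is R6C4.
Therefore R6C4 = 9.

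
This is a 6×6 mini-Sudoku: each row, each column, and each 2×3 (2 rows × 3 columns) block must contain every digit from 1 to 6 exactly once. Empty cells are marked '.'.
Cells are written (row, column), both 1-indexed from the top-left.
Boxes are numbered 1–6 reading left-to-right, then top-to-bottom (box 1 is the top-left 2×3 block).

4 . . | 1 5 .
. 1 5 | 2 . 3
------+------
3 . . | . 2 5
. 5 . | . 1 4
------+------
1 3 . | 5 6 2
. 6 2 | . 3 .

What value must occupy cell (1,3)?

Cell (1,3) itself could take any of {3, 6} by direct elimination.
Consider where 3 can go in row 1.
(1,2) is out (column 2 already has a 3).
(1,6) is out (column 6 already has a 3).
So the only cell in row 1 that can hold 3 is (1,3).
Therefore (1,3) = 3.

3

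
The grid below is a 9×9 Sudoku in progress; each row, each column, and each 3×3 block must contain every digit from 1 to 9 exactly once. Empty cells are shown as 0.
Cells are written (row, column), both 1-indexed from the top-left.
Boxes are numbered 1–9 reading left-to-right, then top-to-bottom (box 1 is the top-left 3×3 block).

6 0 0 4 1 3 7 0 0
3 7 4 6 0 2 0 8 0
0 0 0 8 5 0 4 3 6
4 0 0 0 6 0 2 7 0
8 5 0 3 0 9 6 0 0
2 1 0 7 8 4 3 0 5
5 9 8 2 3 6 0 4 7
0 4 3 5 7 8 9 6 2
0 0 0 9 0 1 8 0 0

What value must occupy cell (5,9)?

Cell (5,9) itself could take any of {1, 4} by direct elimination.
Consider where 4 can go in column 9.
(1,9) is out (row 1 already has a 4).
(2,9) is out (row 2 already has a 4).
(4,9) is out (row 4 already has a 4).
(9,9) is out (box 9 already has a 4).
So the only cell in column 9 that can hold 4 is (5,9).
Therefore (5,9) = 4.

4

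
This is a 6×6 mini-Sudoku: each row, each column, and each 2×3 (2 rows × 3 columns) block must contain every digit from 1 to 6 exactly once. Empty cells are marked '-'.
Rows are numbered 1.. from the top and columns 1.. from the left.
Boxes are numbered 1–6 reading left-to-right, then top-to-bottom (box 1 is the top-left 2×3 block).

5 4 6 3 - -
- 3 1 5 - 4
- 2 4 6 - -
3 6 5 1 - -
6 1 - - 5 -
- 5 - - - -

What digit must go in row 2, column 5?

Cell row 2, column 5 itself could take any of {2, 6} by direct elimination.
Consider where 6 can go in box 2.
row 1, column 5 is out (row 1 already has a 6).
row 1, column 6 is out (row 1 already has a 6).
So the only cell in box 2 that can hold 6 is row 2, column 5.
Therefore row 2, column 5 = 6.

6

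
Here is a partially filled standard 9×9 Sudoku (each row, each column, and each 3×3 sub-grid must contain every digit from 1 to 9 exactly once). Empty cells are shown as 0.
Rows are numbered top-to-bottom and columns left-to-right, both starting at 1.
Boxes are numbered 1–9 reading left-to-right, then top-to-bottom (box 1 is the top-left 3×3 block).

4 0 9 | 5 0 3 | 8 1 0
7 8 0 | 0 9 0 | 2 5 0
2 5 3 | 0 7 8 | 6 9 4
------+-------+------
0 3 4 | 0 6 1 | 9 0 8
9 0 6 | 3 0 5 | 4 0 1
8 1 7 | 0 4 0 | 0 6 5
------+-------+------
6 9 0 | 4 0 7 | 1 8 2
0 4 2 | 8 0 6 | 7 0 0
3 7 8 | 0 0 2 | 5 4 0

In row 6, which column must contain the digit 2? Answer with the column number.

Consider where 2 can go in row 6.
r6c6 is out (column 6 already has a 2).
r6c7 is out (column 7 already has a 2).
So the only cell in row 6 that can hold 2 is r6c4.
That is column 4.

4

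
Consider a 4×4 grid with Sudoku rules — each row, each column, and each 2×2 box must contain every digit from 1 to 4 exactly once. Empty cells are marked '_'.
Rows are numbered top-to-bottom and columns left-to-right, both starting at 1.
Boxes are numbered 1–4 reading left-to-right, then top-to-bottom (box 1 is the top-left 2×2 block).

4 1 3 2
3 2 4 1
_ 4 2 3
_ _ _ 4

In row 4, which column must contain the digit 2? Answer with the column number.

1

Consider where 2 can go in row 4.
r4c2 is out (column 2 already has a 2).
r4c3 is out (column 3 already has a 2).
So the only cell in row 4 that can hold 2 is r4c1.
That is column 1.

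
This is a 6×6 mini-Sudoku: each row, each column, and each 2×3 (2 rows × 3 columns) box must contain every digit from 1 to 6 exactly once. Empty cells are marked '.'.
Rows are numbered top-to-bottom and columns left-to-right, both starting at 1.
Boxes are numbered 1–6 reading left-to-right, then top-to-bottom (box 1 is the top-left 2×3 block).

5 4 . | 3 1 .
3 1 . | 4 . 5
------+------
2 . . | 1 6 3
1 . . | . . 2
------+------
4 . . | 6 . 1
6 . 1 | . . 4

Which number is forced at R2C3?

Cell R2C3 itself could take any of {2, 6} by direct elimination.
Consider where 6 can go in row 2.
R2C5 is out (column 5 already has a 6).
So the only cell in row 2 that can hold 6 is R2C3.
Therefore R2C3 = 6.

6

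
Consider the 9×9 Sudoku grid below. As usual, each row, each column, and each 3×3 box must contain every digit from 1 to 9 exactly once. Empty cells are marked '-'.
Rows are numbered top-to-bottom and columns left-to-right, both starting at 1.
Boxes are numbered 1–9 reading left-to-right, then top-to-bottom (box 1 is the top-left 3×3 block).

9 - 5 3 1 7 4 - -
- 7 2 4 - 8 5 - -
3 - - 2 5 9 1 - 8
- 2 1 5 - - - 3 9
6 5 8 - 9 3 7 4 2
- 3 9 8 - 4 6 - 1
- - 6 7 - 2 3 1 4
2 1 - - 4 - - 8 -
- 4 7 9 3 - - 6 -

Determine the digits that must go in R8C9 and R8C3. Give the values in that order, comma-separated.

For R8C9:
  Consider where 7 can go in box 9.
  R8C7 is out (column 7 already has a 7).
  R9C7 is out (row 9 already has a 7).
  R9C9 is out (row 9 already has a 7).
  So the only cell in box 9 that can hold 7 is R8C9.
  So R8C9 = 7.
For R8C3:
  Row 8 already contains {1, 2, 4, 8}.
  Column 3 already contains {1, 2, 5, 6, 7, 8, 9}.
  Its 3×3 block (box 7) already contains {1, 2, 4, 6, 7}.
  The only value from 1–9 not eliminated is 3, so R8C3 = 3.

7,3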